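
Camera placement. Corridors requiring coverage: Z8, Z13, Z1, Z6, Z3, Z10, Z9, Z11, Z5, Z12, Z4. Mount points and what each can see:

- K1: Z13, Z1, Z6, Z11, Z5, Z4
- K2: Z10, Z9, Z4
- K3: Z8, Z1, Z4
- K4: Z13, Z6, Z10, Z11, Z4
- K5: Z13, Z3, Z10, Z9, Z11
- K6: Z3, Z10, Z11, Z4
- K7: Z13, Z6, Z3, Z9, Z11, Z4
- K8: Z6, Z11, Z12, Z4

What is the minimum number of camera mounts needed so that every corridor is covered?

K1, K3, K5, K8 together cover {Z8, Z13, Z1, Z6, Z3, Z10, Z9, Z11, Z5, Z12, Z4} — every corridor.
No 3 of the 8 camera mounts cover everything (all 56 triples fall short), so 4 is minimum.

4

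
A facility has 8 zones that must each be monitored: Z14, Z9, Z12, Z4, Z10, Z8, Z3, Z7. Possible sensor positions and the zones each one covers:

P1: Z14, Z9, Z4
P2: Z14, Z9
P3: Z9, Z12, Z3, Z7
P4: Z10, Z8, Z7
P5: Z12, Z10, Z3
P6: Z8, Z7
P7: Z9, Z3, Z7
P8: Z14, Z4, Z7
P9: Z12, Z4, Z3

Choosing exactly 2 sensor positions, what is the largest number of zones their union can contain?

6

Choosing P1, P3 covers {Z14, Z9, Z12, Z4, Z3, Z7} — 6 zones.
No choice of 2 sensor positions does better; here Z10, Z8 are left uncovered.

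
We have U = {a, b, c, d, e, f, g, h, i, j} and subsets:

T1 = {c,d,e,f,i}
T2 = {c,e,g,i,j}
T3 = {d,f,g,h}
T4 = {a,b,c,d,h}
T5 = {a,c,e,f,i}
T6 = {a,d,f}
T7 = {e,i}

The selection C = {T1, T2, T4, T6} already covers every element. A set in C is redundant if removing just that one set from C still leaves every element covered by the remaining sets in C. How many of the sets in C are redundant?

2

Drop T1: the rest still cover every element — redundant.
Drop T2: g, j uncovered — not redundant.
Drop T4: b, h uncovered — not redundant.
Drop T6: the rest still cover every element — redundant.
2 redundant: T1, T6.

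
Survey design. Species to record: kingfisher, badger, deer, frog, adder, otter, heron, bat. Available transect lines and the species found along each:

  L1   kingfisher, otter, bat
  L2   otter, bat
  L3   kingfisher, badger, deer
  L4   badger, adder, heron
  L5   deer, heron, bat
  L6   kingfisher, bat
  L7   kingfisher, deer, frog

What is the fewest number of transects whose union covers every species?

3

L1, L4, L7 together cover {kingfisher, badger, deer, frog, adder, otter, heron, bat} — every species.
No 2 of the 7 transects cover everything (all 21 pairs fall short), so 3 is minimum.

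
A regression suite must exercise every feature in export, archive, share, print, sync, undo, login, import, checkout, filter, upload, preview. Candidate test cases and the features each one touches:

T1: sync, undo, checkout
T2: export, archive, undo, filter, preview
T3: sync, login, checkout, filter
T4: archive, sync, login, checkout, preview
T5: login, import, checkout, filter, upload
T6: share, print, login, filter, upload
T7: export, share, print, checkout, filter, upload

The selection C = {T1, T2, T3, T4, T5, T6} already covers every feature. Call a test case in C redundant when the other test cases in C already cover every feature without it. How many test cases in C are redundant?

3

Drop T1: the rest still cover every feature — redundant.
Drop T2: export uncovered — not redundant.
Drop T3: the rest still cover every feature — redundant.
Drop T4: the rest still cover every feature — redundant.
Drop T5: import uncovered — not redundant.
Drop T6: share, print uncovered — not redundant.
3 redundant: T1, T3, T4.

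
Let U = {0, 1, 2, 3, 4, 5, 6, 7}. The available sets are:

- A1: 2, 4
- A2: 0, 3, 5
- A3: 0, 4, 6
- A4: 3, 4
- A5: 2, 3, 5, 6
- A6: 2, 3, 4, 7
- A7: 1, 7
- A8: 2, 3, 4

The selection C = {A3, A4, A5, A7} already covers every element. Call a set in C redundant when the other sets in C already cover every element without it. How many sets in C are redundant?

Drop A3: 0 uncovered — not redundant.
Drop A4: the rest still cover every element — redundant.
Drop A5: 2, 5 uncovered — not redundant.
Drop A7: 1, 7 uncovered — not redundant.
1 redundant: A4.

1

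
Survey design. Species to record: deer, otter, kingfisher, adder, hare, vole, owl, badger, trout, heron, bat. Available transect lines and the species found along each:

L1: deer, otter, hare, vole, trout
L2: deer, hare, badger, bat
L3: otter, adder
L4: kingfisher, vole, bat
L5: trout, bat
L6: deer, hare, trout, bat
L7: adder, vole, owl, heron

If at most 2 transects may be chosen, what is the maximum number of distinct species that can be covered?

8

Choosing L1, L7 covers {deer, otter, adder, hare, vole, owl, trout, heron} — 8 species.
No choice of 2 transects does better; here kingfisher, badger, bat are left uncovered.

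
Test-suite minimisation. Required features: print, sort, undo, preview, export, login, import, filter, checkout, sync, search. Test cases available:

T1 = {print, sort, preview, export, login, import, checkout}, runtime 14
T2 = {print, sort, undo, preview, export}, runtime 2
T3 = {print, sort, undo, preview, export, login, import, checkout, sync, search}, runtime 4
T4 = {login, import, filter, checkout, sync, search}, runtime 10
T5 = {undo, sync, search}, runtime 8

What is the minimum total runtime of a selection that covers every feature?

12

T2, T4 cover every feature at runtime 2 + 10 = 12.
Any cover uses at least 2 test cases; among all covering selections none totals below 12.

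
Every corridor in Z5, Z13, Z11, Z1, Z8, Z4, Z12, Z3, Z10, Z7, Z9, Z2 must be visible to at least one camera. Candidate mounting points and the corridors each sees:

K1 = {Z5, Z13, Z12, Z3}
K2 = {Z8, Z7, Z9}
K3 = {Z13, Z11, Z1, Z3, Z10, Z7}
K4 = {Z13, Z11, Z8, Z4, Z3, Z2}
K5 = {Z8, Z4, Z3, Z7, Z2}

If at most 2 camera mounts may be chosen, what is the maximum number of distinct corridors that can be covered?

9

Choosing K3, K4 covers {Z13, Z11, Z1, Z8, Z4, Z3, Z10, Z7, Z2} — 9 corridors.
No choice of 2 camera mounts does better; here Z5, Z12, Z9 are left uncovered.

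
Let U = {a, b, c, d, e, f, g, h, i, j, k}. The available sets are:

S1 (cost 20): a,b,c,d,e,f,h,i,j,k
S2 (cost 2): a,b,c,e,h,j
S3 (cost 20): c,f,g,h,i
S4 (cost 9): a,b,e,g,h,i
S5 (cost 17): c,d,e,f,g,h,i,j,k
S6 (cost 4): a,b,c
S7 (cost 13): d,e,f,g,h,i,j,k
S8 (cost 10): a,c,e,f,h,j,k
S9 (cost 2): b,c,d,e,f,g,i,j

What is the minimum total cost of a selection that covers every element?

S8, S9 cover every element at cost 10 + 2 = 12.
Any cover uses at least 2 sets; among all covering selections none totals below 12.

12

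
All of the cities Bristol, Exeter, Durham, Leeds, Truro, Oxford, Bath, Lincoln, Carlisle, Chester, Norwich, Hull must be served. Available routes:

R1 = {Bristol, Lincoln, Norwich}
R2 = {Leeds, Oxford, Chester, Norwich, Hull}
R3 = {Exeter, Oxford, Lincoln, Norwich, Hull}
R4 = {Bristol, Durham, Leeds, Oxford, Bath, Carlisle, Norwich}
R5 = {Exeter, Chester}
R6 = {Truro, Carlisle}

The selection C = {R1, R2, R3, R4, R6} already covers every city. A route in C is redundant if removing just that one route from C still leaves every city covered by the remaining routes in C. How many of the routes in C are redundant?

1

Drop R1: the rest still cover every city — redundant.
Drop R2: Chester uncovered — not redundant.
Drop R3: Exeter uncovered — not redundant.
Drop R4: Durham, Bath uncovered — not redundant.
Drop R6: Truro uncovered — not redundant.
1 redundant: R1.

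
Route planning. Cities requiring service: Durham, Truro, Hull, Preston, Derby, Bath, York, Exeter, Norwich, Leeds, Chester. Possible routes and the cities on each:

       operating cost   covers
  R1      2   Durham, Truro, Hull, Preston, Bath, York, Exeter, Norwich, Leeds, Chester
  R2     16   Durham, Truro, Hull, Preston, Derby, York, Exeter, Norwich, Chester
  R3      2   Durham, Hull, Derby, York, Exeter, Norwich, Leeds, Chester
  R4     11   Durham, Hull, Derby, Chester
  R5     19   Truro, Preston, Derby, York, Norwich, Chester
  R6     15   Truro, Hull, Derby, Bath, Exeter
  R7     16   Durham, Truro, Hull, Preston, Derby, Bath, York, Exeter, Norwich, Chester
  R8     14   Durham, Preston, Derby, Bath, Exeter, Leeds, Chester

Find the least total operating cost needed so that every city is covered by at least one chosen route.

R1, R3 cover every city at operating cost 2 + 2 = 4.
Any cover uses at least 2 routes; among all covering selections none totals below 4.

4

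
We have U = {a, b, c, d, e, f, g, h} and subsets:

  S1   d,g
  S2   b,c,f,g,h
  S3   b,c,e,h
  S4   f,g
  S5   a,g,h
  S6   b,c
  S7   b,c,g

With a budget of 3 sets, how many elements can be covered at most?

7

Choosing S1, S2, S3 covers {b, c, d, e, f, g, h} — 7 elements.
No choice of 3 sets does better; here a is left uncovered.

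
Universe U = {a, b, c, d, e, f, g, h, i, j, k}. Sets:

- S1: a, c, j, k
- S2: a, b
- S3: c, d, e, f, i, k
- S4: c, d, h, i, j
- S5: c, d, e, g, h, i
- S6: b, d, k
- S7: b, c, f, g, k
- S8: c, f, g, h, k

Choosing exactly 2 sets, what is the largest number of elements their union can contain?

9

Choosing S1, S5 covers {a, c, d, e, g, h, i, j, k} — 9 elements.
No choice of 2 sets does better; here b, f are left uncovered.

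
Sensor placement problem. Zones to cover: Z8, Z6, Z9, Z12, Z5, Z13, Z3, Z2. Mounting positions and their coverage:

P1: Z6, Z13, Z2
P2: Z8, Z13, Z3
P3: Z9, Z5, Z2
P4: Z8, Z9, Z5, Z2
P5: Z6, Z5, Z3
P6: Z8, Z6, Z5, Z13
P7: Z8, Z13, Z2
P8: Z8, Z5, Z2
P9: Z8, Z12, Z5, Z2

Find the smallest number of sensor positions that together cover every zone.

4

P1, P2, P3, P9 together cover {Z8, Z6, Z9, Z12, Z5, Z13, Z3, Z2} — every zone.
No 3 of the 9 sensor positions cover everything (all 84 triples fall short), so 4 is minimum.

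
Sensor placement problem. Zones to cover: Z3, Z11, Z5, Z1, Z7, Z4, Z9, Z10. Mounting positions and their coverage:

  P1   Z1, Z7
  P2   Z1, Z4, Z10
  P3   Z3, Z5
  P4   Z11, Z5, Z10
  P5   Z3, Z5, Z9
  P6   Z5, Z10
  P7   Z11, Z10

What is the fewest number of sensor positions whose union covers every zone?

P1, P2, P4, P5 together cover {Z3, Z11, Z5, Z1, Z7, Z4, Z9, Z10} — every zone.
No 3 of the 7 sensor positions cover everything (all 35 triples fall short), so 4 is minimum.

4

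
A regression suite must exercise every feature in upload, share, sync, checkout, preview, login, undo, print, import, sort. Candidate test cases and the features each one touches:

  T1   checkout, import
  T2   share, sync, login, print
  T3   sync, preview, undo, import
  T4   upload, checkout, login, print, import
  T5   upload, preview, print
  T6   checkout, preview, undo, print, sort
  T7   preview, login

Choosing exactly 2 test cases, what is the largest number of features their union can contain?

Choosing T2, T6 covers {share, sync, checkout, preview, login, undo, print, sort} — 8 features.
No choice of 2 test cases does better; here upload, import are left uncovered.

8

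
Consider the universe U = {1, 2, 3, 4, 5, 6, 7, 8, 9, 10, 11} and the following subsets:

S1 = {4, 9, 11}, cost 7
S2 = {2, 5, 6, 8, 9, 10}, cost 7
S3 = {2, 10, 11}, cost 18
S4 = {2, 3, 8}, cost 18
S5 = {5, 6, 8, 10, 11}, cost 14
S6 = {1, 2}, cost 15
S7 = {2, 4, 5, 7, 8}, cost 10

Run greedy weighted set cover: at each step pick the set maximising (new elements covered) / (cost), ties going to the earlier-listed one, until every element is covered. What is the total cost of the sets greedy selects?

57

Pick 1: S2 adds 6 new (2, 5, 6, 8, 9, 10) at cost 7 (ratio 6/7).
Pick 2: S1 adds 2 new (4, 11) at cost 7 (ratio 2/7).
Pick 3: S7 adds 1 new (7) at cost 10 (ratio 1/10).
Pick 4: S6 adds 1 new (1) at cost 15 (ratio 1/15).
Pick 5: S4 adds 1 new (3) at cost 18 (ratio 1/18).
Greedy total cost: 7 + 7 + 10 + 15 + 18 = 57.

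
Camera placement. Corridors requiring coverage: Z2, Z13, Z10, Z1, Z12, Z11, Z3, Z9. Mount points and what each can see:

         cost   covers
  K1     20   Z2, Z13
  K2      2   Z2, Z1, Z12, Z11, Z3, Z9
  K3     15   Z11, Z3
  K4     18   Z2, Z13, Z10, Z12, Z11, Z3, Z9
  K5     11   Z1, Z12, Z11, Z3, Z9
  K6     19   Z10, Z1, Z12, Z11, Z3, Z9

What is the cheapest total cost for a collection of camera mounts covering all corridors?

20

K2, K4 cover every corridor at cost 2 + 18 = 20.
Any cover uses at least 2 camera mounts; among all covering selections none totals below 20.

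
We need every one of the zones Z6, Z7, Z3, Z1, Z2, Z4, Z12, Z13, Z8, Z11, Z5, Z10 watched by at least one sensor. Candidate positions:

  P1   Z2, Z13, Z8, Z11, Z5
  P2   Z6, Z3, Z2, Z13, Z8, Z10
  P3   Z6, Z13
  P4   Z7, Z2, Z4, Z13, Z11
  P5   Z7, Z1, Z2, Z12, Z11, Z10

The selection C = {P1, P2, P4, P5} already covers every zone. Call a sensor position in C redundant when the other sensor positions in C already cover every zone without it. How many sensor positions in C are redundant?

Drop P1: Z5 uncovered — not redundant.
Drop P2: Z6, Z3 uncovered — not redundant.
Drop P4: Z4 uncovered — not redundant.
Drop P5: Z1, Z12 uncovered — not redundant.
None of the sensor positions in C is redundant.

0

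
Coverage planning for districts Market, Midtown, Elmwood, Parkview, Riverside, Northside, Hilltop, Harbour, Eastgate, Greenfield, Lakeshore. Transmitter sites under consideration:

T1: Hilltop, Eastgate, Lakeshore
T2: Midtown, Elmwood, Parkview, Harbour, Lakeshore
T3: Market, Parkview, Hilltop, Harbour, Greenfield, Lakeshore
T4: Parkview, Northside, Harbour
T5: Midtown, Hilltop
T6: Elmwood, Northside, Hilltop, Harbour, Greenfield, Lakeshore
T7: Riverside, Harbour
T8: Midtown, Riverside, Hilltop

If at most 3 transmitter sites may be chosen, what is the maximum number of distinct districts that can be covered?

Choosing T3, T6, T8 covers {Market, Midtown, Elmwood, Parkview, Riverside, Northside, Hilltop, Harbour, Greenfield, Lakeshore} — 10 districts.
No choice of 3 transmitter sites does better; here Eastgate is left uncovered.

10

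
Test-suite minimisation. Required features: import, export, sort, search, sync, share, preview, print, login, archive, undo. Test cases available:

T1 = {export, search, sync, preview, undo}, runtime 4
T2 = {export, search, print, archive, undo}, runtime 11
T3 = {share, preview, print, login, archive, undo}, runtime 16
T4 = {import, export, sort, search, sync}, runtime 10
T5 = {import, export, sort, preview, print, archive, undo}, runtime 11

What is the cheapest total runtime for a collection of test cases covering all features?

26

T3, T4 cover every feature at runtime 16 + 10 = 26.
Any cover uses at least 2 test cases; among all covering selections none totals below 26.
Greedy by coverage-per-runtime would pick T1, T5, T3 for 31 — worse than the optimum 26.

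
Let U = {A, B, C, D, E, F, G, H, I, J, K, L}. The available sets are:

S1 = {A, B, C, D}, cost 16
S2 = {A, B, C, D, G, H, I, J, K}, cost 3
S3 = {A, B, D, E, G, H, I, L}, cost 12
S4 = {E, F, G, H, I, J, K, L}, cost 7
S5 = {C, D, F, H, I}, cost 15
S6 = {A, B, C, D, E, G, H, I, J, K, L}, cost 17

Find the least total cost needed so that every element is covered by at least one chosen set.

10

S2, S4 cover every element at cost 3 + 7 = 10.
Any cover uses at least 2 sets; among all covering selections none totals below 10.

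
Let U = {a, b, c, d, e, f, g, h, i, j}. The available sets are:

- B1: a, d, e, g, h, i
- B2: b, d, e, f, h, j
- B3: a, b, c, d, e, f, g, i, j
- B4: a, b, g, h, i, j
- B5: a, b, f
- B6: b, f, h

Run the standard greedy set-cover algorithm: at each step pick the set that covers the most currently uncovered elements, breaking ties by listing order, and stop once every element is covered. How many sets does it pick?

Pick 1: B3 covers 9 new elements (a, b, c, d, e, f, g, i, j).
Pick 2: B1 covers 1 new elements (h).
Greedy uses 2 sets.

2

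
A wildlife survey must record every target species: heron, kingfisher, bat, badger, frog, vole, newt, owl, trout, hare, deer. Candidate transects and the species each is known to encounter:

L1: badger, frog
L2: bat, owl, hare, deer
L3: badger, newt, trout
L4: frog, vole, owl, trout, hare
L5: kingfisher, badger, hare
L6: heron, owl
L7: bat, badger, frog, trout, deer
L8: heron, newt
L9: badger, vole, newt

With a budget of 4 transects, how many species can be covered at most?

11

Choosing L2, L4, L5, L8 covers {heron, kingfisher, bat, badger, frog, vole, newt, owl, trout, hare, deer} — 11 species.
That is all 11 species.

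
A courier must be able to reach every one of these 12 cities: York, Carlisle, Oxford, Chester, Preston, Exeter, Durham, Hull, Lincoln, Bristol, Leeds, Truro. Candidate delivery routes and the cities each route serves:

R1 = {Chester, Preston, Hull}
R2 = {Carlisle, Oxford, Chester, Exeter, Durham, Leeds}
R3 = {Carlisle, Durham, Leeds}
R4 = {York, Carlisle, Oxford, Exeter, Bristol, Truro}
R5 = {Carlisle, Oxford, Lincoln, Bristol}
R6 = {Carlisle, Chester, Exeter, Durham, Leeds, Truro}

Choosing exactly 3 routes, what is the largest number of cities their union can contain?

11

Choosing R1, R2, R4 covers {York, Carlisle, Oxford, Chester, Preston, Exeter, Durham, Hull, Bristol, Leeds, Truro} — 11 cities.
No choice of 3 routes does better; here Lincoln is left uncovered.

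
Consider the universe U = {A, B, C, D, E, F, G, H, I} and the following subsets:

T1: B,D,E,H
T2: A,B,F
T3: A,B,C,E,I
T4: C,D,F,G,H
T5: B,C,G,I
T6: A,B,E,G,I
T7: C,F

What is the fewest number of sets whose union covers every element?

2

T3, T4 together cover {A, B, C, D, E, F, G, H, I} — every element.
No single set contains all 9 elements, so 2 is optimal.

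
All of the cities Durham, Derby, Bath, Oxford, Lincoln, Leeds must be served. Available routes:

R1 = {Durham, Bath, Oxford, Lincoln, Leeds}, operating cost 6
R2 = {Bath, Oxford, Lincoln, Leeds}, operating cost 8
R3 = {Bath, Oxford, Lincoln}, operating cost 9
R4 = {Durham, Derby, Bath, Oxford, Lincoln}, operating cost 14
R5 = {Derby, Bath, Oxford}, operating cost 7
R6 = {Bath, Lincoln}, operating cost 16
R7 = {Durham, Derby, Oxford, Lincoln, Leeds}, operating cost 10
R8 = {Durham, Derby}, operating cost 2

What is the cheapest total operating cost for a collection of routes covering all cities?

R1, R8 cover every city at operating cost 6 + 2 = 8.
Any cover uses at least 2 routes; among all covering selections none totals below 8.

8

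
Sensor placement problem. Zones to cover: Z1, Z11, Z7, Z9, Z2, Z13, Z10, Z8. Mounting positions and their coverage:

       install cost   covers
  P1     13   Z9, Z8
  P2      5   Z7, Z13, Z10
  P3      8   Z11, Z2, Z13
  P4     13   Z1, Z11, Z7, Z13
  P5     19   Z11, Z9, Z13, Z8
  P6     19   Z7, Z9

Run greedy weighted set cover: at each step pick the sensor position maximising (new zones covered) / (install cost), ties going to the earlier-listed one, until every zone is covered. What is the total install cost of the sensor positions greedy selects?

Pick 1: P2 adds 3 new (Z7, Z13, Z10) at install cost 5 (ratio 3/5).
Pick 2: P3 adds 2 new (Z11, Z2) at install cost 8 (ratio 2/8).
Pick 3: P1 adds 2 new (Z9, Z8) at install cost 13 (ratio 2/13).
Pick 4: P4 adds 1 new (Z1) at install cost 13 (ratio 1/13).
Greedy total install cost: 5 + 8 + 13 + 13 = 39.

39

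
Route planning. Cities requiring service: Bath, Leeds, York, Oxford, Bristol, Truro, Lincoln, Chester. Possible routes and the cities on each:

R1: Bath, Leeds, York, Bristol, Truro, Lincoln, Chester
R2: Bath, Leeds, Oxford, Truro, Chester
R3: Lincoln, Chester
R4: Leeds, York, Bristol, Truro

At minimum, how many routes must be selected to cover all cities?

2

R1, R2 together cover {Bath, Leeds, York, Oxford, Bristol, Truro, Lincoln, Chester} — every city.
No single route contains all 8 cities, so 2 is optimal.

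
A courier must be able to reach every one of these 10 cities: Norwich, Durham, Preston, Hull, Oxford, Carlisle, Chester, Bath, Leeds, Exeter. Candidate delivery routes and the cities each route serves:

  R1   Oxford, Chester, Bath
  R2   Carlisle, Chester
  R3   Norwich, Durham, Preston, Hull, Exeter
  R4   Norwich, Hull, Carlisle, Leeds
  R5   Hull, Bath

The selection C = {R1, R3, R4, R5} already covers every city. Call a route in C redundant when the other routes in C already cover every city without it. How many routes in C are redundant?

Drop R1: Oxford, Chester uncovered — not redundant.
Drop R3: Durham, Preston, Exeter uncovered — not redundant.
Drop R4: Carlisle, Leeds uncovered — not redundant.
Drop R5: the rest still cover every city — redundant.
1 redundant: R5.

1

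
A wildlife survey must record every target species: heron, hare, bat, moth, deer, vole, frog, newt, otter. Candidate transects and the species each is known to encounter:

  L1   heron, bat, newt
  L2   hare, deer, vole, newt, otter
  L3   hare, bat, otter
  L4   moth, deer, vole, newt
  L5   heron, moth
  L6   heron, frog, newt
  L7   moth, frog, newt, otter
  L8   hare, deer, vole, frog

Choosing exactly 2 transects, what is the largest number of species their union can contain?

Choosing L1, L2 covers {heron, hare, bat, deer, vole, newt, otter} — 7 species.
No choice of 2 transects does better; here moth, frog are left uncovered.

7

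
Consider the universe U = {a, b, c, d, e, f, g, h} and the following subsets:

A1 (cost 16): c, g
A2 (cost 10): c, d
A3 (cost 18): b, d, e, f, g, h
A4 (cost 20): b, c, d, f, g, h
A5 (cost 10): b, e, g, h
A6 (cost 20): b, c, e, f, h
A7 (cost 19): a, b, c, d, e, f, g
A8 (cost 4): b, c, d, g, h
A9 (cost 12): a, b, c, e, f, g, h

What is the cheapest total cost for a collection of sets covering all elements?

16

A8, A9 cover every element at cost 4 + 12 = 16.
Any cover uses at least 2 sets; among all covering selections none totals below 16.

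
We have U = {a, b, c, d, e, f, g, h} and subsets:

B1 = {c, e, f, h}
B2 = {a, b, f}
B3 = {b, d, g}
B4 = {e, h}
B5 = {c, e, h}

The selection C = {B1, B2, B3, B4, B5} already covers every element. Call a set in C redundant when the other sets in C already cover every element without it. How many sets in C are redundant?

Drop B1: the rest still cover every element — redundant.
Drop B2: a uncovered — not redundant.
Drop B3: d, g uncovered — not redundant.
Drop B4: the rest still cover every element — redundant.
Drop B5: the rest still cover every element — redundant.
3 redundant: B1, B4, B5.

3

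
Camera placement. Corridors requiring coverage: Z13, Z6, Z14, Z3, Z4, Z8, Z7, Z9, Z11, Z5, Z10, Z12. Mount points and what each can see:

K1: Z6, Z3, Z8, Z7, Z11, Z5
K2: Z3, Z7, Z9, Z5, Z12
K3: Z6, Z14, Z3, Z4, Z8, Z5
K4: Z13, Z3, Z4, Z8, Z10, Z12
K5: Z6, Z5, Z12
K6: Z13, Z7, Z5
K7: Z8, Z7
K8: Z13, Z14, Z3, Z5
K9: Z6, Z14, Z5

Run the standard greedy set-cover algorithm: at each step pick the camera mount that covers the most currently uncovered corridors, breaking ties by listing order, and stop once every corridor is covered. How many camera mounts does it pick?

Pick 1: K1 covers 6 new corridors (Z6, Z3, Z8, Z7, Z11, Z5).
Pick 2: K4 covers 4 new corridors (Z13, Z4, Z10, Z12).
Pick 3: K2 covers 1 new corridors (Z9).
Pick 4: K3 covers 1 new corridors (Z14).
Greedy uses 4 camera mounts.

4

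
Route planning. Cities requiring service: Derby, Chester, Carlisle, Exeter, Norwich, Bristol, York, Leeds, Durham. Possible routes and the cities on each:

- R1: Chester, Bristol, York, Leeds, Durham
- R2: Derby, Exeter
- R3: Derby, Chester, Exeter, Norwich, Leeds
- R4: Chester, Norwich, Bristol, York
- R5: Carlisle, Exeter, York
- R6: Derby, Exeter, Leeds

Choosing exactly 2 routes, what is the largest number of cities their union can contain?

8

Choosing R1, R3 covers {Derby, Chester, Exeter, Norwich, Bristol, York, Leeds, Durham} — 8 cities.
No choice of 2 routes does better; here Carlisle is left uncovered.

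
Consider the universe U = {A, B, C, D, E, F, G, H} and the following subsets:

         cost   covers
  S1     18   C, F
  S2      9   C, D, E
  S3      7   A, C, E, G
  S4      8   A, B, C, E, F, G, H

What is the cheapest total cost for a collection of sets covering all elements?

S2, S4 cover every element at cost 9 + 8 = 17.
Any cover uses at least 2 sets; among all covering selections none totals below 17.

17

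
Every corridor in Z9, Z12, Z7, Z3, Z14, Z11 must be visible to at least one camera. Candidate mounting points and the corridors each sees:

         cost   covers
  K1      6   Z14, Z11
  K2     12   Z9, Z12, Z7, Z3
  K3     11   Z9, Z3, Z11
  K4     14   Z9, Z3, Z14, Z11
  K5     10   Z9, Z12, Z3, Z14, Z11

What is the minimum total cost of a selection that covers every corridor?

18

K1, K2 cover every corridor at cost 6 + 12 = 18.
Any cover uses at least 2 camera mounts; among all covering selections none totals below 18.
Greedy by coverage-per-cost would pick K5, K2 for 22 — worse than the optimum 18.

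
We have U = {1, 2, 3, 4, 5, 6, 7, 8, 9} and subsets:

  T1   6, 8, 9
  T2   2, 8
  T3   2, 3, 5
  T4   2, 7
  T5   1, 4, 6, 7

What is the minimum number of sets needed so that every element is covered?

T1, T3, T5 together cover {1, 2, 3, 4, 5, 6, 7, 8, 9} — every element.
No 2 of the 5 sets cover everything (all 10 pairs fall short), so 3 is minimum.

3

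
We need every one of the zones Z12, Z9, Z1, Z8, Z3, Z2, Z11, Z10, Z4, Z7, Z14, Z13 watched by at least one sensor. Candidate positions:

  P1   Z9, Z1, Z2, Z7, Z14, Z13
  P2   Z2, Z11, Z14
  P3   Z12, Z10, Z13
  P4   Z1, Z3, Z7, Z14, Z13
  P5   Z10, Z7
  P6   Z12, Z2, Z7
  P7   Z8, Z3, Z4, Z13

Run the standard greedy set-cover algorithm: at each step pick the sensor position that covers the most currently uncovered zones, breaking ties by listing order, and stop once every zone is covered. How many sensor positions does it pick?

Pick 1: P1 covers 6 new zones (Z9, Z1, Z2, Z7, Z14, Z13).
Pick 2: P7 covers 3 new zones (Z8, Z3, Z4).
Pick 3: P3 covers 2 new zones (Z12, Z10).
Pick 4: P2 covers 1 new zones (Z11).
Greedy uses 4 sensor positions.

4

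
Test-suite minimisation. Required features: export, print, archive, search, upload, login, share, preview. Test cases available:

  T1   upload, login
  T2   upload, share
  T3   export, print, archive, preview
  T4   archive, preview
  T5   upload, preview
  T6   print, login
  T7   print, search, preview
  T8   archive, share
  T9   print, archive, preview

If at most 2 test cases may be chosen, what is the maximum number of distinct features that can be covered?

6

Choosing T1, T3 covers {export, print, archive, upload, login, preview} — 6 features.
No choice of 2 test cases does better; here search, share are left uncovered.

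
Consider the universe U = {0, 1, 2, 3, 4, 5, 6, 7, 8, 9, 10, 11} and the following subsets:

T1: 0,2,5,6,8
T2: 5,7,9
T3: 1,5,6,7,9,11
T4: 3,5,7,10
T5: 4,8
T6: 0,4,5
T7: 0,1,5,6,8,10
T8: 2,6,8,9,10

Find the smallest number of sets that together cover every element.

T1, T3, T4, T5 together cover {0, 1, 2, 3, 4, 5, 6, 7, 8, 9, 10, 11} — every element.
No 3 of the 8 sets cover everything (all 56 triples fall short), so 4 is minimum.

4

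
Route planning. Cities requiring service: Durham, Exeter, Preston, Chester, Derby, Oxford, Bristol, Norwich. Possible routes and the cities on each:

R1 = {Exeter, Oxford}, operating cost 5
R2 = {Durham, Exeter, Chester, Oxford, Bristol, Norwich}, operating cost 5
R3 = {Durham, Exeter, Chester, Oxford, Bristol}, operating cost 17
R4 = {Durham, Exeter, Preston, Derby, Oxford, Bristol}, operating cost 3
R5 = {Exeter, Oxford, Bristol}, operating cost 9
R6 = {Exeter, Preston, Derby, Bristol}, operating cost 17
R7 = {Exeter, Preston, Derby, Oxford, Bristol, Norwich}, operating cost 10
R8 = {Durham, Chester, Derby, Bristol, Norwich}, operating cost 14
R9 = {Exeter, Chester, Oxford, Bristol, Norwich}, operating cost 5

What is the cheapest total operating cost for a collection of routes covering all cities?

R2, R4 cover every city at operating cost 5 + 3 = 8.
Any cover uses at least 2 routes; among all covering selections none totals below 8.

8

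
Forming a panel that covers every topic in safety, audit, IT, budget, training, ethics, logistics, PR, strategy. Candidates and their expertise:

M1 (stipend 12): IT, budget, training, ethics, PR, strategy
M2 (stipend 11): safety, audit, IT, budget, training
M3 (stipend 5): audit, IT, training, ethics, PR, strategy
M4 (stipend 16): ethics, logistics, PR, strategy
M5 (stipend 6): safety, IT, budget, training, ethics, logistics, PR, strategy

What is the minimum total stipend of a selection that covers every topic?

M3, M5 cover every topic at stipend 5 + 6 = 11.
Any cover uses at least 2 members; among all covering selections none totals below 11.

11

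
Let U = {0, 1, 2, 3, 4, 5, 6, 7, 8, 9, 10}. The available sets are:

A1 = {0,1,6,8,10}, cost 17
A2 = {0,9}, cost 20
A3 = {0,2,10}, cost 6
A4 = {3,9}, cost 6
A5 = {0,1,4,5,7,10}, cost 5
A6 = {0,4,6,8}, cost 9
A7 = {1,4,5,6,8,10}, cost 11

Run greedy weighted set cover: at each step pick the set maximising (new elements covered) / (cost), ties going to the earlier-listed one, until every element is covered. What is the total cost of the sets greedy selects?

26

Pick 1: A5 adds 6 new (0, 1, 4, 5, 7, 10) at cost 5 (ratio 6/5).
Pick 2: A4 adds 2 new (3, 9) at cost 6 (ratio 2/6).
Pick 3: A6 adds 2 new (6, 8) at cost 9 (ratio 2/9).
Pick 4: A3 adds 1 new (2) at cost 6 (ratio 1/6).
Greedy total cost: 5 + 6 + 9 + 6 = 26.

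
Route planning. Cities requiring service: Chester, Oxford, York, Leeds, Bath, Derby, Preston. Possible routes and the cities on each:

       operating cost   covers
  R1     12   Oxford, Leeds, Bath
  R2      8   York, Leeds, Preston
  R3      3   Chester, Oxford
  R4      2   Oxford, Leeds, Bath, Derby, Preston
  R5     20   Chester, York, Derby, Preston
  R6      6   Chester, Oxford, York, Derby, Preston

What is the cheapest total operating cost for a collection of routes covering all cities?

R4, R6 cover every city at operating cost 2 + 6 = 8.
Any cover uses at least 2 routes; among all covering selections none totals below 8.
Greedy by coverage-per-operating cost would pick R4, R3, R6 for 11 — worse than the optimum 8.

8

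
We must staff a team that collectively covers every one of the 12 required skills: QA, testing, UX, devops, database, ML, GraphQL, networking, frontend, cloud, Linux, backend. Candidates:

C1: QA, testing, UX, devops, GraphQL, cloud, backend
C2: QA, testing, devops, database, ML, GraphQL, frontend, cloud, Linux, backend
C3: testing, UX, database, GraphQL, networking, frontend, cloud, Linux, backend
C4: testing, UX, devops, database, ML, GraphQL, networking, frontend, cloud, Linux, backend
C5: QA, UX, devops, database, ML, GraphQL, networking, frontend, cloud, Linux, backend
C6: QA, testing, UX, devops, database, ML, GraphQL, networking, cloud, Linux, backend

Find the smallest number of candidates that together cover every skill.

2

C1, C4 together cover {QA, testing, UX, devops, database, ML, GraphQL, networking, frontend, cloud, Linux, backend} — every skill.
No single candidate contains all 12 skills, so 2 is optimal.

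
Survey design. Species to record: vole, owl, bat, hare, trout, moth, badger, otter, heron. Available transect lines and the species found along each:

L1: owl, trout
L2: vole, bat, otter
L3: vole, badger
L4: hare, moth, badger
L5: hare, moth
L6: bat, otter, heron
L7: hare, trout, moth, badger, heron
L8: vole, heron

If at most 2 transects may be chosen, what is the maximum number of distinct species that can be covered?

Choosing L2, L7 covers {vole, bat, hare, trout, moth, badger, otter, heron} — 8 species.
No choice of 2 transects does better; here owl is left uncovered.

8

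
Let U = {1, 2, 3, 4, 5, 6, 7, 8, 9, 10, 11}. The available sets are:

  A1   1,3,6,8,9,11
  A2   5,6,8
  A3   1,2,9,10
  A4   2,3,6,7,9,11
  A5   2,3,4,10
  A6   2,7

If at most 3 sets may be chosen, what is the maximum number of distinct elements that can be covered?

Choosing A1, A2, A5 covers {1, 2, 3, 4, 5, 6, 8, 9, 10, 11} — 10 elements.
No choice of 3 sets does better; here 7 is left uncovered.

10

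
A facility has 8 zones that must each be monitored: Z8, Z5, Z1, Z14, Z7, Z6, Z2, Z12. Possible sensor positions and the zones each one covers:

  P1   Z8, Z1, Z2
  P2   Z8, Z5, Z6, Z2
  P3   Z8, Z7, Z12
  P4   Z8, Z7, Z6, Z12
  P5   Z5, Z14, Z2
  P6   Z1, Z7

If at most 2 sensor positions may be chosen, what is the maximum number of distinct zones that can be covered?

Choosing P4, P5 covers {Z8, Z5, Z14, Z7, Z6, Z2, Z12} — 7 zones.
No choice of 2 sensor positions does better; here Z1 is left uncovered.

7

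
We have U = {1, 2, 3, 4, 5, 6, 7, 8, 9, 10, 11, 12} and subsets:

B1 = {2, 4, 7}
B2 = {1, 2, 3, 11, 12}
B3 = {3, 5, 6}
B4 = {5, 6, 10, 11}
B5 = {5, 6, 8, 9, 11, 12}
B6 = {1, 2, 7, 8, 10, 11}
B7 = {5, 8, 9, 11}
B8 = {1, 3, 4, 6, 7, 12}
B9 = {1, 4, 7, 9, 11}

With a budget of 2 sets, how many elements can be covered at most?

Choosing B5, B6 covers {1, 2, 5, 6, 7, 8, 9, 10, 11, 12} — 10 elements.
No choice of 2 sets does better; here 3, 4 are left uncovered.

10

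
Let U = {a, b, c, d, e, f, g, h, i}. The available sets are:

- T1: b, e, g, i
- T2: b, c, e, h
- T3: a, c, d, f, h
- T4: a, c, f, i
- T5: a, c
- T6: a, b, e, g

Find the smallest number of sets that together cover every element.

2

T1, T3 together cover {a, b, c, d, e, f, g, h, i} — every element.
No single set contains all 9 elements, so 2 is optimal.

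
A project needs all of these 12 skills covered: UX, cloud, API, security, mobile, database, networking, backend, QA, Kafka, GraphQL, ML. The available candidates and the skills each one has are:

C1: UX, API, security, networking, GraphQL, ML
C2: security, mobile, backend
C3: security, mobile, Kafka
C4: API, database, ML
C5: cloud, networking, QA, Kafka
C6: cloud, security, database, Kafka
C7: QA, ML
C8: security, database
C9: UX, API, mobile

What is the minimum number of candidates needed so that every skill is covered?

4

C1, C2, C4, C5 together cover {UX, cloud, API, security, mobile, database, networking, backend, QA, Kafka, GraphQL, ML} — every skill.
No 3 of the 9 candidates cover everything (all 84 triples fall short), so 4 is minimum.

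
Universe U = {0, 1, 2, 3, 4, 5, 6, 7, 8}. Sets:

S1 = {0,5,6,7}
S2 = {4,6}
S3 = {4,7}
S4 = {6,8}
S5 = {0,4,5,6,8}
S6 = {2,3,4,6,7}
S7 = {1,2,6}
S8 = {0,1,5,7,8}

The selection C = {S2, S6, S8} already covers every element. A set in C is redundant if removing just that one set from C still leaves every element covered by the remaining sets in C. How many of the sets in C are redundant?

Drop S2: the rest still cover every element — redundant.
Drop S6: 2, 3 uncovered — not redundant.
Drop S8: 0, 1, 5, 8 uncovered — not redundant.
1 redundant: S2.

1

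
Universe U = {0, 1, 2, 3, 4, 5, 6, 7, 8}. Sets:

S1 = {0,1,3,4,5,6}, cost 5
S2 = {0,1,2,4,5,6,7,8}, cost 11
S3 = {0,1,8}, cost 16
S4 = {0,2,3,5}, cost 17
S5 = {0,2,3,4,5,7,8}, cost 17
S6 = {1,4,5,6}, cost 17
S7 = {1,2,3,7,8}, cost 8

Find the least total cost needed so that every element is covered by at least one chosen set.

13

S1, S7 cover every element at cost 5 + 8 = 13.
Any cover uses at least 2 sets; among all covering selections none totals below 13.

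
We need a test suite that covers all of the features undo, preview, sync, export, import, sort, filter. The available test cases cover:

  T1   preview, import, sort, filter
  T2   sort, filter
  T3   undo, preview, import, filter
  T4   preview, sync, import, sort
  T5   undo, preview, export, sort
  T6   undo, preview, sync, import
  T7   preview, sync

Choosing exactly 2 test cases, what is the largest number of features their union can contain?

6

Choosing T1, T5 covers {undo, preview, export, import, sort, filter} — 6 features.
No choice of 2 test cases does better; here sync is left uncovered.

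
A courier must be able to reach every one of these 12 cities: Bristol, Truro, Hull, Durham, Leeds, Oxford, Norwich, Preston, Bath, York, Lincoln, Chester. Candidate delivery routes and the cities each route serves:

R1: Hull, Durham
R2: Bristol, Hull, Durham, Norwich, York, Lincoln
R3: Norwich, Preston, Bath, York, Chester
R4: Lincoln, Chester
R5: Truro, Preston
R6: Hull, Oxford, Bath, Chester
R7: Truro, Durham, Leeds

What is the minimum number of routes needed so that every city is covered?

4

R2, R3, R6, R7 together cover {Bristol, Truro, Hull, Durham, Leeds, Oxford, Norwich, Preston, Bath, York, Lincoln, Chester} — every city.
No 3 of the 7 routes cover everything (all 35 triples fall short), so 4 is minimum.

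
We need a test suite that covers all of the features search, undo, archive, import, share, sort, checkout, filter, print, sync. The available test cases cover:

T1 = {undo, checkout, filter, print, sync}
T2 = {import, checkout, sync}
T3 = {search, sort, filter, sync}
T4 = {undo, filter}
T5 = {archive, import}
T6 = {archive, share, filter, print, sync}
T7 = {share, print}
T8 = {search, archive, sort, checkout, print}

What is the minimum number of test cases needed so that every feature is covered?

T1, T2, T3, T6 together cover {search, undo, archive, import, share, sort, checkout, filter, print, sync} — every feature.
No 3 of the 8 test cases cover everything (all 56 triples fall short), so 4 is minimum.

4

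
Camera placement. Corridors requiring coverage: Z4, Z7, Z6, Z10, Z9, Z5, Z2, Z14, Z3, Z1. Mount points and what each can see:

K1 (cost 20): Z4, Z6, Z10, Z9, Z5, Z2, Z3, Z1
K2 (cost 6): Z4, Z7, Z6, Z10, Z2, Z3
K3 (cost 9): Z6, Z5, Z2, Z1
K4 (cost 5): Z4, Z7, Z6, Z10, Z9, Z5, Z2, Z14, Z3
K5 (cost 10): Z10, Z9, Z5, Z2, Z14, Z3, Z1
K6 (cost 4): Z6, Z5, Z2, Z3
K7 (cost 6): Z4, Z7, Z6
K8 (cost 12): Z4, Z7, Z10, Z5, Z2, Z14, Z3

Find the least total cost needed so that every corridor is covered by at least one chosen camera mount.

K3, K4 cover every corridor at cost 9 + 5 = 14.
Any cover uses at least 2 camera mounts; among all covering selections none totals below 14.

14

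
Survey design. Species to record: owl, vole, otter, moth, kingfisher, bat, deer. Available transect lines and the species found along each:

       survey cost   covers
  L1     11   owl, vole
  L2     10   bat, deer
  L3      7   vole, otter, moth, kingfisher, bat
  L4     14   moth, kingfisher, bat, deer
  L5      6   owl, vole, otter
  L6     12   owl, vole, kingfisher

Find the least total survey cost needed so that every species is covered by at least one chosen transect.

20

L4, L5 cover every species at survey cost 14 + 6 = 20.
Any cover uses at least 2 transects; among all covering selections none totals below 20.
Greedy by coverage-per-survey cost would pick L3, L5, L2 for 23 — worse than the optimum 20.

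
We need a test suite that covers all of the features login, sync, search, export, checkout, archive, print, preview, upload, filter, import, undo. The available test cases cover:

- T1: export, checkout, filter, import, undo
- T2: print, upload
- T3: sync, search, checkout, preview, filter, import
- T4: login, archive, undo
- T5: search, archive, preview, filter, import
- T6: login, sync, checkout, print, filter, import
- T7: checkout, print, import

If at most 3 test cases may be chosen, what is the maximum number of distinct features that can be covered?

Choosing T1, T5, T6 covers {login, sync, search, export, checkout, archive, print, preview, filter, import, undo} — 11 features.
No choice of 3 test cases does better; here upload is left uncovered.

11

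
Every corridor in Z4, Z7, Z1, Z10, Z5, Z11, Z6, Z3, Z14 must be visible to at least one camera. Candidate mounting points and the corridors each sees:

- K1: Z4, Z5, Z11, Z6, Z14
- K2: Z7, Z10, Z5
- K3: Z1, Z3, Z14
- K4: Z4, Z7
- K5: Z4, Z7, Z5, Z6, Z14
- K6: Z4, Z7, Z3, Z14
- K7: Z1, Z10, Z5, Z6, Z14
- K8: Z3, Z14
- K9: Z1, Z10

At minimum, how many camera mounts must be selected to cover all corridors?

3

K1, K2, K3 together cover {Z4, Z7, Z1, Z10, Z5, Z11, Z6, Z3, Z14} — every corridor.
No 2 of the 9 camera mounts cover everything (all 36 pairs fall short), so 3 is minimum.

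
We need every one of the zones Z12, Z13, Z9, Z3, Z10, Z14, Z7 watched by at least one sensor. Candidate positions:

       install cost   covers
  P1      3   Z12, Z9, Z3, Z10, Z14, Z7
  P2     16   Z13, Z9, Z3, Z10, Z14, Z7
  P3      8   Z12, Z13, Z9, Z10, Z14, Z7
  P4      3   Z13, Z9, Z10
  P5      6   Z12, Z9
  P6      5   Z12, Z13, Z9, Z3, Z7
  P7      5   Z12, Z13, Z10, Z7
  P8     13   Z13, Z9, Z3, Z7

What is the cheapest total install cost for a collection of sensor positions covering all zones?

6

P1, P4 cover every zone at install cost 3 + 3 = 6.
Any cover uses at least 2 sensor positions; among all covering selections none totals below 6.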